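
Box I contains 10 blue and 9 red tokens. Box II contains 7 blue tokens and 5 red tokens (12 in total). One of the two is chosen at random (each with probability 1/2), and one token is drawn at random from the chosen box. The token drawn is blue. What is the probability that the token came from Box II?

133/253

P(blue | Box I) = 10/19; P(blue | Box II) = 7/12.
P(blue) = 1/2·10/19 + 1/2·7/12 = 253/456.
By Bayes' rule, P(Box II | blue) = 7/24 / 253/456 = 133/253 ≈ 0.5257.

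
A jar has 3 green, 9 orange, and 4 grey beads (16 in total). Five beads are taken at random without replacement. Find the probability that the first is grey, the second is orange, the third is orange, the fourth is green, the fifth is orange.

Multiply the conditional probability of each draw in order, without replacement, so each draw removes one from its color and from the total.
P = (4/16) · (9/15) · (8/14) · (3/13) · (7/12) = 3/260 ≈ 0.0115.

3/260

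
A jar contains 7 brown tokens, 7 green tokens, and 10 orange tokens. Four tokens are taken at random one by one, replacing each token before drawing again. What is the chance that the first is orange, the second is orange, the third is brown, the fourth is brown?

1225/82944

Multiply the conditional probability of each draw in order, with replacement (the composition resets each draw).
P = (10/24) · (10/24) · (7/24) · (7/24) = 1225/82944 ≈ 0.0148.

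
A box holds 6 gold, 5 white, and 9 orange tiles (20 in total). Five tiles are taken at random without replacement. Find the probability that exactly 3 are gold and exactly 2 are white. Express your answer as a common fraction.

Unordered draws without replacement: count favorable combinations over C(20,5).
Favorable = C(6,3) · C(5,2) · C(9,0) = 200; total = C(20,5) = 15504.
P = 200/15504 = 25/1938 ≈ 0.0129.

25/1938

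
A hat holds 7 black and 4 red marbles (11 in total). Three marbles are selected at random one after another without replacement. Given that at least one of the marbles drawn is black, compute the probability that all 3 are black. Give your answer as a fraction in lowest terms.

5/23

P(all 3 black) = C(7,3)/C(11,3) = 7/33; P(at least one black) = 1 − C(4,3)/C(11,3) = 161/165.
Since 'all 3 black' ⊆ 'at least one black', P(all 3 | at least one) = 7/33 / 161/165 = 5/23 ≈ 0.2174.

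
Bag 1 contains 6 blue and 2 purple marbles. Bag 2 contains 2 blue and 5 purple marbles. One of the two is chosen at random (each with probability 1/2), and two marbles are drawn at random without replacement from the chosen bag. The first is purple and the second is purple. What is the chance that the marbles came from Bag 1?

P(E | Bag 1) = 1/28; P(E | Bag 2) = 10/21.
P(E) = 1/2·1/28 + 1/2·10/21 = 43/168.
By Bayes' rule, P(Bag 1 | E) = 1/56 / 43/168 = 3/43 ≈ 0.0698.

3/43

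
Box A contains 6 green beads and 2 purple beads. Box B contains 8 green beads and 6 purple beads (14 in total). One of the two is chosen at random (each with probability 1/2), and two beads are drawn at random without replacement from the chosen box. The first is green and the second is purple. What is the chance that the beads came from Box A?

P(E | Box A) = 3/14; P(E | Box B) = 24/91.
P(E) = 1/2·3/14 + 1/2·24/91 = 87/364.
By Bayes' rule, P(Box A | E) = 3/28 / 87/364 = 13/29 ≈ 0.4483.

13/29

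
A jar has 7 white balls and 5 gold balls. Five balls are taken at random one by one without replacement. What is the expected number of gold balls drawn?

By linearity of expectation, E[X] = Σ P(draw i is gold); by symmetry each draw (even without replacement) has P(gold) = 5/12.
E[X] = 5 · 5/12 = 25/12 ≈ 2.0833.

25/12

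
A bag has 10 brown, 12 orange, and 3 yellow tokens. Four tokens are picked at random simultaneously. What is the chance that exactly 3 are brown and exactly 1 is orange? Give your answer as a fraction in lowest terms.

144/1265

Unordered draws without replacement: count favorable combinations over C(25,4).
Favorable = C(10,3) · C(12,1) · C(3,0) = 1440; total = C(25,4) = 12650.
P = 1440/12650 = 144/1265 ≈ 0.1138.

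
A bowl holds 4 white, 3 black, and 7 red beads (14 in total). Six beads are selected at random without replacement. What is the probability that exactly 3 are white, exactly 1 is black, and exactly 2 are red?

12/143

Unordered draws without replacement: count favorable combinations over C(14,6).
Favorable = C(4,3) · C(3,1) · C(7,2) = 252; total = C(14,6) = 3003.
P = 252/3003 = 12/143 ≈ 0.0839.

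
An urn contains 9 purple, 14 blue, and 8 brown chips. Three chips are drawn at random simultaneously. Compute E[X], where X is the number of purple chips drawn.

27/31

By linearity of expectation, E[X] = Σ P(draw i is purple); by symmetry each draw (even without replacement) has P(purple) = 9/31.
E[X] = 3 · 9/31 = 27/31 ≈ 0.8710.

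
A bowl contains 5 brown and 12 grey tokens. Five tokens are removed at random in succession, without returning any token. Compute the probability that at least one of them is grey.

6187/6188

Use the complement: P(at least one grey) = 1 − P(no grey).
P(none) = C(5,5)/C(17,5) = 1/6188.
So P = 1 − 1/6188 = 6187/6188 ≈ 0.9998.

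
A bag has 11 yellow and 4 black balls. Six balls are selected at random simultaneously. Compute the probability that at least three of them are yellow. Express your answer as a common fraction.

Sum the hypergeometric tail for j = 3,…,6 yellow balls.
Favorable = C(11,3)·C(4,3) + C(11,4)·C(4,2) + C(11,5)·C(4,1) + C(11,6)·C(4,0) = 4950; total = C(15,6) = 5005.
P = 4950/5005 = 90/91 ≈ 0.9890.

90/91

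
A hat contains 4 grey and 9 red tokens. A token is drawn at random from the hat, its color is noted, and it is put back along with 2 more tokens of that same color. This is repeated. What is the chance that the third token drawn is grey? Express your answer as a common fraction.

4/13

Sum over the four possibilities for the first two draws (grey/not-grey each), tracking how the grey count and total change by +2 per draw.
P(third is grey) = 4/13 ≈ 0.3077. (In a Pólya urn every draw has the same marginal probability 4/13.)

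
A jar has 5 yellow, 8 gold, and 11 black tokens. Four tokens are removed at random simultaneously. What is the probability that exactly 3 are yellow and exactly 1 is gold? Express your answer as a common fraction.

Unordered draws without replacement: count favorable combinations over C(24,4).
Favorable = C(5,3) · C(8,1) · C(11,0) = 80; total = C(24,4) = 10626.
P = 80/10626 = 40/5313 ≈ 0.0075.

40/5313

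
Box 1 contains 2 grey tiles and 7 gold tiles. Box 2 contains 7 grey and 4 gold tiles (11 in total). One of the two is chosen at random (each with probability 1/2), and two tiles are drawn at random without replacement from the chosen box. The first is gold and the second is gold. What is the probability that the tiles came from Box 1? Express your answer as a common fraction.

385/457

P(E | Box 1) = 7/12; P(E | Box 2) = 6/55.
P(E) = 1/2·7/12 + 1/2·6/55 = 457/1320.
By Bayes' rule, P(Box 1 | E) = 7/24 / 457/1320 = 385/457 ≈ 0.8425.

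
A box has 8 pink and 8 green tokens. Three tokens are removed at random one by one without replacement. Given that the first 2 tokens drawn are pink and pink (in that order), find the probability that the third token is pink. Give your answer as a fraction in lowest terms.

After removing 2 pink, the box has 6 pink out of 14 remaining.
P(third is pink | given) = 6/14 = 3/7 ≈ 0.4286.

3/7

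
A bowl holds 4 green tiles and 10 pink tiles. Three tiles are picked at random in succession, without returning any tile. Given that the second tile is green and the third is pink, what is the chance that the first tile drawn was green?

P(first=green and the second tile is green and the third is pink) = (4/14)·(3/13)·(10/12) = 5/91.
P(E) = Σ over first color = 5/91 + 15/91 = 20/91.
By Bayes, P(first=green | E) = 5/91 / 20/91 = 1/4 ≈ 0.2500.

1/4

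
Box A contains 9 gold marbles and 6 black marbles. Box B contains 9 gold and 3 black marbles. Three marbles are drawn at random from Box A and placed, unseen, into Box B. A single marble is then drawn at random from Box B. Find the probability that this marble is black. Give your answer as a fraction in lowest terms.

7/25

Condition on how many of the transferred marbles are black (from Box A: 6 black of 15; then Box B has 15 total).
  0 black: C(6,0)C(9,3)/C(15,3) = 12/65; then P = 3/15
  1 black: C(6,1)C(9,2)/C(15,3) = 216/455; then P = 4/15
  2 black: C(6,2)C(9,1)/C(15,3) = 27/91; then P = 5/15
  3 black: C(6,3)C(9,0)/C(15,3) = 4/91; then P = 6/15
P(black from Box B) = 7/25 ≈ 0.2800.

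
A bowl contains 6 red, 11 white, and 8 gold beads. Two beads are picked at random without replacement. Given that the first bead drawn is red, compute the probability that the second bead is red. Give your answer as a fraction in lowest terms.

After removing 1 red, the bowl has 5 red out of 24 remaining.
P(second is red | given) = 5/24 ≈ 0.2083.

5/24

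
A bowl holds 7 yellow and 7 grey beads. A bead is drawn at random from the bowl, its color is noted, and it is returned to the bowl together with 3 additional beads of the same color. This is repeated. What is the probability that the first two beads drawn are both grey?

After a grey draw the bowl holds 10 grey out of 17.
P = (7/14)·(10/17) = 5/17 ≈ 0.2941.

5/17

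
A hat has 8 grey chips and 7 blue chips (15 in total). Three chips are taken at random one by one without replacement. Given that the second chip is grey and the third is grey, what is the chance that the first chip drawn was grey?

6/13

P(first=grey and the second chip is grey and the third is grey) = (8/15)·(7/14)·(6/13) = 8/65.
P(E) = Σ over first color = 8/65 + 28/195 = 4/15.
By Bayes, P(first=grey | E) = 8/65 / 4/15 = 6/13 ≈ 0.4615.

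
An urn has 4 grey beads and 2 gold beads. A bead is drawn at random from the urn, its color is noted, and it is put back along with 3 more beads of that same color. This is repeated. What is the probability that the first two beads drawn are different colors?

Either grey then gold, or gold then grey; after the first draw the total is 9.
P = (4/6)·(2/9) + (2/6)·(4/9) = 8/27 ≈ 0.2963.

8/27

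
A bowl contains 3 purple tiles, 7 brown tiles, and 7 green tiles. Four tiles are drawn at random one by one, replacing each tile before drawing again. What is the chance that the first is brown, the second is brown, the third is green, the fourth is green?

Multiply the conditional probability of each draw in order, with replacement (the composition resets each draw).
P = (7/17) · (7/17) · (7/17) · (7/17) = 2401/83521 ≈ 0.0287.

2401/83521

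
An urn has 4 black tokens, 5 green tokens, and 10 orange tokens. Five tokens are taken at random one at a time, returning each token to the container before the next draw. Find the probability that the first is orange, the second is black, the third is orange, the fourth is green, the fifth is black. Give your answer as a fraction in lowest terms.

Multiply the conditional probability of each draw in order, with replacement (the composition resets each draw).
P = (10/19) · (4/19) · (10/19) · (5/19) · (4/19) = 8000/2476099 ≈ 0.0032.

8000/2476099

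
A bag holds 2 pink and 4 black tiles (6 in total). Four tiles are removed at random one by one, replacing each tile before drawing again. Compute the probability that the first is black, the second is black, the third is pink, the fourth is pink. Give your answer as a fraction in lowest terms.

Multiply the conditional probability of each draw in order, with replacement (the composition resets each draw).
P = (4/6) · (4/6) · (2/6) · (2/6) = 4/81 ≈ 0.0494.

4/81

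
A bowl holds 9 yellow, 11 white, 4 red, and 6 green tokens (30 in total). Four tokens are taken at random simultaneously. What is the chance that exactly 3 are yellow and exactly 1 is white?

44/1305

Unordered draws without replacement: count favorable combinations over C(30,4).
Favorable = C(9,3) · C(11,1) · C(4,0) · C(6,0) = 924; total = C(30,4) = 27405.
P = 924/27405 = 44/1305 ≈ 0.0337.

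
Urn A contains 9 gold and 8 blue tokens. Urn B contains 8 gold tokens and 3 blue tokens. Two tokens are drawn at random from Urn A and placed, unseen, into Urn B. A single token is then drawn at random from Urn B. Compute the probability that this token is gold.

154/221

Condition on how many of the transferred tokens are gold (from Urn A: 9 gold of 17; then Urn B has 13 total).
  0 gold: C(9,0)C(8,2)/C(17,2) = 7/34; then P = 8/13
  1 gold: C(9,1)C(8,1)/C(17,2) = 9/17; then P = 9/13
  2 gold: C(9,2)C(8,0)/C(17,2) = 9/34; then P = 10/13
P(gold from Urn B) = 154/221 ≈ 0.6968.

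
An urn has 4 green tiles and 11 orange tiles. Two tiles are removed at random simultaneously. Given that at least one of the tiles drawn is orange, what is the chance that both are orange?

P(both orange) = C(11,2)/C(15,2) = 11/21; P(at least one orange) = 1 − C(4,2)/C(15,2) = 33/35.
Since 'both orange' ⊆ 'at least one orange', P(both | at least one) = 11/21 / 33/35 = 5/9 ≈ 0.5556.

5/9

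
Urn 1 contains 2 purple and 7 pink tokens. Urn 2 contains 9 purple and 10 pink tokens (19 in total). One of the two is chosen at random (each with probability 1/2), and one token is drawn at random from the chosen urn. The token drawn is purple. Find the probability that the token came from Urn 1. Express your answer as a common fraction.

P(purple | Urn 1) = 2/9; P(purple | Urn 2) = 9/19.
P(purple) = 1/2·2/9 + 1/2·9/19 = 119/342.
By Bayes' rule, P(Urn 1 | purple) = 1/9 / 119/342 = 38/119 ≈ 0.3193.

38/119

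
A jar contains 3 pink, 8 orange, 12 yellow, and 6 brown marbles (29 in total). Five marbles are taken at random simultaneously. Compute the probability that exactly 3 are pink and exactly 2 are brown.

Unordered draws without replacement: count favorable combinations over C(29,5).
Favorable = C(3,3) · C(8,0) · C(12,0) · C(6,2) = 15; total = C(29,5) = 118755.
P = 15/118755 = 1/7917 ≈ 0.0001.

1/7917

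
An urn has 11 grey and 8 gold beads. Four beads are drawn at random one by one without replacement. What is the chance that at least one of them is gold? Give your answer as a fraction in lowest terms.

591/646

Use the complement: P(at least one gold) = 1 − P(no gold).
P(none) = C(11,4)/C(19,4) = 330/3876.
So P = 1 − 330/3876 = 591/646 ≈ 0.9149.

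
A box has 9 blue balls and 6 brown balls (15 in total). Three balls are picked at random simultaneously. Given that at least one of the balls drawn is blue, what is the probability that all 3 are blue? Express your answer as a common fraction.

28/145

P(all 3 blue) = C(9,3)/C(15,3) = 12/65; P(at least one blue) = 1 − C(6,3)/C(15,3) = 87/91.
Since 'all 3 blue' ⊆ 'at least one blue', P(all 3 | at least one) = 12/65 / 87/91 = 28/145 ≈ 0.1931.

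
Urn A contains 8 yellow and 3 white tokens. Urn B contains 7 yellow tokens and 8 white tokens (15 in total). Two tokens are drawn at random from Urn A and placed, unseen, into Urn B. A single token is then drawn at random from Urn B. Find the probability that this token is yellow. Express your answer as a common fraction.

93/187

Condition on how many of the transferred tokens are yellow (from Urn A: 8 yellow of 11; then Urn B has 17 total).
  0 yellow: C(8,0)C(3,2)/C(11,2) = 3/55; then P = 7/17
  1 yellow: C(8,1)C(3,1)/C(11,2) = 24/55; then P = 8/17
  2 yellow: C(8,2)C(3,0)/C(11,2) = 28/55; then P = 9/17
P(yellow from Urn B) = 93/187 ≈ 0.4973.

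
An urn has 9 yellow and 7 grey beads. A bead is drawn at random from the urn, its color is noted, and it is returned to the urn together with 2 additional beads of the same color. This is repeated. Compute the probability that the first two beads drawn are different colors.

7/16

Either grey then yellow, or yellow then grey; after the first draw the total is 18.
P = (7/16)·(9/18) + (9/16)·(7/18) = 7/16 ≈ 0.4375.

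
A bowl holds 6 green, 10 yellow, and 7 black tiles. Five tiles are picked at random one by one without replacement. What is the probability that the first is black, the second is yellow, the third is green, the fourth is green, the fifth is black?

Multiply the conditional probability of each draw in order, without replacement, so each draw removes one from its color and from the total.
P = (7/23) · (10/22) · (6/21) · (5/20) · (6/19) = 15/4807 ≈ 0.0031.

15/4807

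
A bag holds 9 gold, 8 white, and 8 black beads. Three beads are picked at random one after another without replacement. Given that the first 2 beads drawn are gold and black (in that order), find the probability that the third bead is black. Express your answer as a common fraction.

7/23

After removing 1 gold, 1 black, the bag has 7 black out of 23 remaining.
P(third is black | given) = 7/23 ≈ 0.3043.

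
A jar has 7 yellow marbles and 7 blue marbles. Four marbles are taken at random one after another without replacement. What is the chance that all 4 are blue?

Multiply the conditional probability of each draw in order, without replacement, so each draw removes one from its color and from the total.
P = (7/14) · (6/13) · (5/12) · (4/11) = 5/143 ≈ 0.0350.

5/143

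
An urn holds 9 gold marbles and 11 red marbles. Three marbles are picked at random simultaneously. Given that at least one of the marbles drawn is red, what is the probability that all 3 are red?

P(all 3 red) = C(11,3)/C(20,3) = 11/76; P(at least one red) = 1 − C(9,3)/C(20,3) = 88/95.
Since 'all 3 red' ⊆ 'at least one red', P(all 3 | at least one) = 11/76 / 88/95 = 5/32 ≈ 0.1562.

5/32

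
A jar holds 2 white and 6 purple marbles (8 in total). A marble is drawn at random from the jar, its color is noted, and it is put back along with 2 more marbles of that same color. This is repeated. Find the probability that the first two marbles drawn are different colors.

Either purple then white, or white then purple; after the first draw the total is 10.
P = (6/8)·(2/10) + (2/8)·(6/10) = 3/10 ≈ 0.3000.

3/10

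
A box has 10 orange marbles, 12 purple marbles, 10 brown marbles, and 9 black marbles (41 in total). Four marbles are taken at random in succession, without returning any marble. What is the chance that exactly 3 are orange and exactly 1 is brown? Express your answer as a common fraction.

120/10127

Unordered draws without replacement: count favorable combinations over C(41,4).
Favorable = C(10,3) · C(12,0) · C(10,1) · C(9,0) = 1200; total = C(41,4) = 101270.
P = 1200/101270 = 120/10127 ≈ 0.0118.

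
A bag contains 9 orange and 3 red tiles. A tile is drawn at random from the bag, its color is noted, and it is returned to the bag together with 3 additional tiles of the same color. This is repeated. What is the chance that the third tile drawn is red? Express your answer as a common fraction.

Sum over the four possibilities for the first two draws (red/not-red each), tracking how the red count and total change by +3 per draw.
P(third is red) = 1/4 ≈ 0.2500. (In a Pólya urn every draw has the same marginal probability 3/12.)

1/4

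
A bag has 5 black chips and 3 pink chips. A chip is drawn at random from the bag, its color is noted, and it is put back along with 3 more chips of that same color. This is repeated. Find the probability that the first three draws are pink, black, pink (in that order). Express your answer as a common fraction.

45/616

Track the composition after each reinforcement of +3.
P = (3/8) · (5/11) · (6/14) = 45/616 ≈ 0.0731.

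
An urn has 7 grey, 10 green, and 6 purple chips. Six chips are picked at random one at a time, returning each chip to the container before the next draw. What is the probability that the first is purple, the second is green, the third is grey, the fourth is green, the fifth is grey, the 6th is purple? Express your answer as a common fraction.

Multiply the conditional probability of each draw in order, with replacement (the composition resets each draw).
P = (6/23) · (10/23) · (7/23) · (10/23) · (7/23) · (6/23) = 176400/148035889 ≈ 0.0012.

176400/148035889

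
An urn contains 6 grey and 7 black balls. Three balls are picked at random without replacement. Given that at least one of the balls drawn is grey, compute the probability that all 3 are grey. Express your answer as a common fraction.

20/251

P(all 3 grey) = C(6,3)/C(13,3) = 10/143; P(at least one grey) = 1 − C(7,3)/C(13,3) = 251/286.
Since 'all 3 grey' ⊆ 'at least one grey', P(all 3 | at least one) = 10/143 / 251/286 = 20/251 ≈ 0.0797.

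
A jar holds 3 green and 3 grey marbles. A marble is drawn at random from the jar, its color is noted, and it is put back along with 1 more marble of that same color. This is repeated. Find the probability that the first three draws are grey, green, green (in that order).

Track the composition after each reinforcement of +1.
P = (3/6) · (3/7) · (4/8) = 3/28 ≈ 0.1071.

3/28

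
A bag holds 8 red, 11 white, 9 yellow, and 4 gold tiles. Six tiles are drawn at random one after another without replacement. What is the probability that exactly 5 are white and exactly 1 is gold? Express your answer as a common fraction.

11/5394

Unordered draws without replacement: count favorable combinations over C(32,6).
Favorable = C(8,0) · C(11,5) · C(9,0) · C(4,1) = 1848; total = C(32,6) = 906192.
P = 1848/906192 = 11/5394 ≈ 0.0020.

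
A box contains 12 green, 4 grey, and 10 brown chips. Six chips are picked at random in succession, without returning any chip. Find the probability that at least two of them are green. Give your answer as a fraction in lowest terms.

Sum the hypergeometric tail for j = 2,…,6 green chips.
Favorable = C(12,2)·C(14,4) + C(12,3)·C(14,3) + C(12,4)·C(14,2) + C(12,5)·C(14,1) + C(12,6)·C(14,0) = 203203; total = C(26,6) = 230230.
P = 203203/230230 = 203/230 ≈ 0.8826.

203/230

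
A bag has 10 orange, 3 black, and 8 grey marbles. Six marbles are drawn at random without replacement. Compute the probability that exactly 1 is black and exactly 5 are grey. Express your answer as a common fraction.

Unordered draws without replacement: count favorable combinations over C(21,6).
Favorable = C(10,0) · C(3,1) · C(8,5) = 168; total = C(21,6) = 54264.
P = 168/54264 = 1/323 ≈ 0.0031.

1/323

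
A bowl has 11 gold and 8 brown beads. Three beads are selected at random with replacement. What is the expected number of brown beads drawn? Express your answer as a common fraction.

By linearity of expectation, E[X] = Σ P(draw i is brown); each independent draw has P(brown) = 8/19.
E[X] = 3 · 8/19 = 24/19 ≈ 1.2632.

24/19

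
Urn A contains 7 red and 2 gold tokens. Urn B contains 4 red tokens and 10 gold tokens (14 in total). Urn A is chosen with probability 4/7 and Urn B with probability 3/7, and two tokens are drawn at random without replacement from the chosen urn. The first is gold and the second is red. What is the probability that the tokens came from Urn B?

540/1177

P(E | Urn A) = 7/36; P(E | Urn B) = 20/91.
P(E) = 4/7·7/36 + 3/7·20/91 = 1177/5733.
By Bayes' rule, P(Urn B | E) = 60/637 / 1177/5733 = 540/1177 ≈ 0.4588.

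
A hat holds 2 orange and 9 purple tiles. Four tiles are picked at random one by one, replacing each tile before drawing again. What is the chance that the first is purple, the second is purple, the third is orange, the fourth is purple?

Multiply the conditional probability of each draw in order, with replacement (the composition resets each draw).
P = (9/11) · (9/11) · (2/11) · (9/11) = 1458/14641 ≈ 0.0996.

1458/14641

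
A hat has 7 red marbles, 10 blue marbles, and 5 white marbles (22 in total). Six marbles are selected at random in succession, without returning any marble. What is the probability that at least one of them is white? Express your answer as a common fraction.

523/627

Use the complement: P(at least one white) = 1 − P(no white).
P(none) = C(17,6)/C(22,6) = 12376/74613.
So P = 1 − 12376/74613 = 523/627 ≈ 0.8341.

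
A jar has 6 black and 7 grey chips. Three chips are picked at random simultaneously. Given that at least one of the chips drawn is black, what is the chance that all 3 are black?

20/251

P(all 3 black) = C(6,3)/C(13,3) = 10/143; P(at least one black) = 1 − C(7,3)/C(13,3) = 251/286.
Since 'all 3 black' ⊆ 'at least one black', P(all 3 | at least one) = 10/143 / 251/286 = 20/251 ≈ 0.0797.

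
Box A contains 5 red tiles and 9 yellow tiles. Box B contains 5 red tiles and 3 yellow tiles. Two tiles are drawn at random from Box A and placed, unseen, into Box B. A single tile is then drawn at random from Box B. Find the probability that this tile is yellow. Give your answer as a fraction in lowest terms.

Condition on how many of the transferred tiles are yellow (from Box A: 9 yellow of 14; then Box B has 10 total).
  0 yellow: C(9,0)C(5,2)/C(14,2) = 10/91; then P = 3/10
  1 yellow: C(9,1)C(5,1)/C(14,2) = 45/91; then P = 4/10
  2 yellow: C(9,2)C(5,0)/C(14,2) = 36/91; then P = 5/10
P(yellow from Box B) = 3/7 ≈ 0.4286.

3/7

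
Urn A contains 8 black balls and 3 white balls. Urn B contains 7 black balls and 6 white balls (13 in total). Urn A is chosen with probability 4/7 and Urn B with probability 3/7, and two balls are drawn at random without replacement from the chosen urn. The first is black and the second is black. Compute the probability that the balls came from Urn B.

165/581

P(E | Urn A) = 28/55; P(E | Urn B) = 7/26.
P(E) = 4/7·28/55 + 3/7·7/26 = 581/1430.
By Bayes' rule, P(Urn B | E) = 3/26 / 581/1430 = 165/581 ≈ 0.2840.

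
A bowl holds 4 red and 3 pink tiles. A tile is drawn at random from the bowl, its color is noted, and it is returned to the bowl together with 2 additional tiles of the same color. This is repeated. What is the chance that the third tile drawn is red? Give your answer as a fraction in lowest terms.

4/7

Sum over the four possibilities for the first two draws (red/not-red each), tracking how the red count and total change by +2 per draw.
P(third is red) = 4/7 ≈ 0.5714. (In a Pólya urn every draw has the same marginal probability 4/7.)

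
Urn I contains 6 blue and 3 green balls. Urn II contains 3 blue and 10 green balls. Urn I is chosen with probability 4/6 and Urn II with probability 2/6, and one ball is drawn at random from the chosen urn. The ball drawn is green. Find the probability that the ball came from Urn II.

15/28

P(green | Urn I) = 1/3; P(green | Urn II) = 10/13.
P(green) = 2/3·1/3 + 1/3·10/13 = 56/117.
By Bayes' rule, P(Urn II | green) = 10/39 / 56/117 = 15/28 ≈ 0.5357.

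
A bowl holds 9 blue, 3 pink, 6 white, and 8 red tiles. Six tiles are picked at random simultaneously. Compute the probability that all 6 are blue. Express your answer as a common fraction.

Unordered draws without replacement: count favorable combinations over C(26,6).
Favorable = C(9,6) · C(3,0) · C(6,0) · C(8,0) = 84; total = C(26,6) = 230230.
P = 84/230230 = 6/16445 ≈ 0.0004.

6/16445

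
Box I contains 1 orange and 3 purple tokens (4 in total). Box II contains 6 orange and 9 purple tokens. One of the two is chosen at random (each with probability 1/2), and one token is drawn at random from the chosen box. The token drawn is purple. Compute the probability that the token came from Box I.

5/9

P(purple | Box I) = 3/4; P(purple | Box II) = 3/5.
P(purple) = 1/2·3/4 + 1/2·3/5 = 27/40.
By Bayes' rule, P(Box I | purple) = 3/8 / 27/40 = 5/9 ≈ 0.5556.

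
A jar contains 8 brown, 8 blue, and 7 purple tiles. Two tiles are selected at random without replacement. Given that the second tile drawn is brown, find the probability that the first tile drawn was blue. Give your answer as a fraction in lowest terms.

P(first=blue and the second tile drawn is brown) = (8/23)·(8/22) = 32/253.
P(the second tile drawn is brown) = Σ over first color = 28/253 + 32/253 + 28/253 = 8/23.
By Bayes, P(first=blue | the second tile drawn is brown) = 32/253 / 8/23 = 4/11 ≈ 0.3636.

4/11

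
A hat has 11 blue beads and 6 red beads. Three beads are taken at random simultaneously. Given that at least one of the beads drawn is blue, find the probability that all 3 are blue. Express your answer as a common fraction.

P(all 3 blue) = C(11,3)/C(17,3) = 33/136; P(at least one blue) = 1 − C(6,3)/C(17,3) = 33/34.
Since 'all 3 blue' ⊆ 'at least one blue', P(all 3 | at least one) = 33/136 / 33/34 = 1/4 ≈ 0.2500.

1/4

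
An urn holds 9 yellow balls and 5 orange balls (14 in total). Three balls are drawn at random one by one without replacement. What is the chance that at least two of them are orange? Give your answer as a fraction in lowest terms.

Sum the hypergeometric tail for j = 2,…,3 orange balls.
Favorable = C(5,2)·C(9,1) + C(5,3)·C(9,0) = 100; total = C(14,3) = 364.
P = 100/364 = 25/91 ≈ 0.2747.

25/91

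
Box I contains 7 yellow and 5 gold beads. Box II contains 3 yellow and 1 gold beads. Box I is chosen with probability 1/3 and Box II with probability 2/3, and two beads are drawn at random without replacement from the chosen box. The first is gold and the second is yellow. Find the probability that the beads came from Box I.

P(E | Box I) = 35/132; P(E | Box II) = 1/4.
P(E) = 1/3·35/132 + 2/3·1/4 = 101/396.
By Bayes' rule, P(Box I | E) = 35/396 / 101/396 = 35/101 ≈ 0.3465.

35/101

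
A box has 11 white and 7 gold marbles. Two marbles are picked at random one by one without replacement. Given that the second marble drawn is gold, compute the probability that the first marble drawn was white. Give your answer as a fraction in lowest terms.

P(first=white and the second marble drawn is gold) = (11/18)·(7/17) = 77/306.
P(the second marble drawn is gold) = Σ over first color = 77/306 + 7/51 = 7/18.
By Bayes, P(first=white | the second marble drawn is gold) = 77/306 / 7/18 = 11/17 ≈ 0.6471.

11/17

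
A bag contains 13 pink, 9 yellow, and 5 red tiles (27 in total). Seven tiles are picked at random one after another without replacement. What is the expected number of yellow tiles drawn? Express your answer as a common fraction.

By linearity of expectation, E[X] = Σ P(draw i is yellow); by symmetry each draw (even without replacement) has P(yellow) = 9/27.
E[X] = 7 · 9/27 = 7/3 ≈ 2.3333.

7/3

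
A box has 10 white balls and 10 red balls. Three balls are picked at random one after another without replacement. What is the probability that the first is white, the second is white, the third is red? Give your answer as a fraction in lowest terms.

Multiply the conditional probability of each draw in order, without replacement, so each draw removes one from its color and from the total.
P = (10/20) · (9/19) · (10/18) = 5/38 ≈ 0.1316.

5/38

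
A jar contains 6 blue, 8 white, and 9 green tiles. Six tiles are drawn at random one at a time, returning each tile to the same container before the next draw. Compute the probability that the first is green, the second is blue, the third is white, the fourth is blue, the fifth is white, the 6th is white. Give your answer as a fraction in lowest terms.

Multiply the conditional probability of each draw in order, with replacement (the composition resets each draw).
P = (9/23) · (6/23) · (8/23) · (6/23) · (8/23) · (8/23) = 165888/148035889 ≈ 0.0011.

165888/148035889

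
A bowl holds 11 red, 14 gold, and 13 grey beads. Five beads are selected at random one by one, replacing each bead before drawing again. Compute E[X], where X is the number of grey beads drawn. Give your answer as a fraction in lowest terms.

By linearity of expectation, E[X] = Σ P(draw i is grey); each independent draw has P(grey) = 13/38.
E[X] = 5 · 13/38 = 65/38 ≈ 1.7105.

65/38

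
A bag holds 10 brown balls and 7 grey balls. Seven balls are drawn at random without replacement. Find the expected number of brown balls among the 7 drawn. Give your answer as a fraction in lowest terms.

By linearity of expectation, E[X] = Σ P(draw i is brown); by symmetry each draw (even without replacement) has P(brown) = 10/17.
E[X] = 7 · 10/17 = 70/17 ≈ 4.1176.

70/17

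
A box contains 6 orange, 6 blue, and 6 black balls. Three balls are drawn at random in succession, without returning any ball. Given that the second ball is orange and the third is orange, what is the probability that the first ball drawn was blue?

3/8

P(first=blue and the second ball is orange and the third is orange) = (6/18)·(6/17)·(5/16) = 5/136.
P(E) = Σ over first color = 5/204 + 5/136 + 5/136 = 5/51.
By Bayes, P(first=blue | E) = 5/136 / 5/51 = 3/8 ≈ 0.3750.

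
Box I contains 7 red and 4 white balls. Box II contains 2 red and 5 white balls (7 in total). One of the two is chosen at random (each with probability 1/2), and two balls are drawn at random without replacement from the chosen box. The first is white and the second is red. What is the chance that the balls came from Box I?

294/569

P(E | Box I) = 14/55; P(E | Box II) = 5/21.
P(E) = 1/2·14/55 + 1/2·5/21 = 569/2310.
By Bayes' rule, P(Box I | E) = 7/55 / 569/2310 = 294/569 ≈ 0.5167.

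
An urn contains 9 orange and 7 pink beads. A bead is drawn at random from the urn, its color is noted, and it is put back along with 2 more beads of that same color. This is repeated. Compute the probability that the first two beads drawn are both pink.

After a pink draw the urn holds 9 pink out of 18.
P = (7/16)·(9/18) = 7/32 ≈ 0.2188.

7/32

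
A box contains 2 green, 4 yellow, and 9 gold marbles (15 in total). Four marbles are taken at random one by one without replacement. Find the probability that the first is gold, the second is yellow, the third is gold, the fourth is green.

8/455

Multiply the conditional probability of each draw in order, without replacement, so each draw removes one from its color and from the total.
P = (9/15) · (4/14) · (8/13) · (2/12) = 8/455 ≈ 0.0176.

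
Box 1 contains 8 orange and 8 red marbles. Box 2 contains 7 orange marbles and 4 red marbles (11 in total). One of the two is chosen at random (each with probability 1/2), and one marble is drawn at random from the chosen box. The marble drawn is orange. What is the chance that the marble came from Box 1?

P(orange | Box 1) = 1/2; P(orange | Box 2) = 7/11.
P(orange) = 1/2·1/2 + 1/2·7/11 = 25/44.
By Bayes' rule, P(Box 1 | orange) = 1/4 / 25/44 = 11/25 ≈ 0.4400.

11/25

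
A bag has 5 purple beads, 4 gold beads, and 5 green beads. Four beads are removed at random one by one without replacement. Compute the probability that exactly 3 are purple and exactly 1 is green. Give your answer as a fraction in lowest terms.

Unordered draws without replacement: count favorable combinations over C(14,4).
Favorable = C(5,3) · C(4,0) · C(5,1) = 50; total = C(14,4) = 1001.
P = 50/1001 = 50/1001 ≈ 0.0500.

50/1001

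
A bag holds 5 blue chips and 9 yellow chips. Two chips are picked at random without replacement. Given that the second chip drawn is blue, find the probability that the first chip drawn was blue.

P(first=blue and the second chip drawn is blue) = (5/14)·(4/13) = 10/91.
P(the second chip drawn is blue) = Σ over first color = 10/91 + 45/182 = 5/14.
By Bayes, P(first=blue | the second chip drawn is blue) = 10/91 / 5/14 = 4/13 ≈ 0.3077.

4/13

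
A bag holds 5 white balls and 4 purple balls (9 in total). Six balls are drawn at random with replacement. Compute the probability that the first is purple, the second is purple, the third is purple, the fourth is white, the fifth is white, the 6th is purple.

6400/531441

Multiply the conditional probability of each draw in order, with replacement (the composition resets each draw).
P = (4/9) · (4/9) · (4/9) · (5/9) · (5/9) · (4/9) = 6400/531441 ≈ 0.0120.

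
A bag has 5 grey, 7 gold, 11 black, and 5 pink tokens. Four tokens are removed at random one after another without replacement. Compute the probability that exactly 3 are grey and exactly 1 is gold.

Unordered draws without replacement: count favorable combinations over C(28,4).
Favorable = C(5,3) · C(7,1) · C(11,0) · C(5,0) = 70; total = C(28,4) = 20475.
P = 70/20475 = 2/585 ≈ 0.0034.

2/585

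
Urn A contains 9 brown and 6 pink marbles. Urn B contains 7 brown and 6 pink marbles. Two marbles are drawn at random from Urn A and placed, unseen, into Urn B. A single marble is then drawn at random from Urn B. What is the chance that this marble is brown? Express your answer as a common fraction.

41/75

Condition on how many of the transferred marbles are brown (from Urn A: 9 brown of 15; then Urn B has 15 total).
  0 brown: C(9,0)C(6,2)/C(15,2) = 1/7; then P = 7/15
  1 brown: C(9,1)C(6,1)/C(15,2) = 18/35; then P = 8/15
  2 brown: C(9,2)C(6,0)/C(15,2) = 12/35; then P = 9/15
P(brown from Urn B) = 41/75 ≈ 0.5467.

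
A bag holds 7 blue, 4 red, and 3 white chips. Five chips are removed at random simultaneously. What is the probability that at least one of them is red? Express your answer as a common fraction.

Use the complement: P(at least one red) = 1 − P(no red).
P(none) = C(10,5)/C(14,5) = 252/2002.
So P = 1 − 252/2002 = 125/143 ≈ 0.8741.

125/143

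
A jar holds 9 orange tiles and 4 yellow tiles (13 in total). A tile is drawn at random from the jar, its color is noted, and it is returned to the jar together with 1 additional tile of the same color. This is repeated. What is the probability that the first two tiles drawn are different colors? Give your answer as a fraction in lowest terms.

36/91

Either yellow then orange, or orange then yellow; after the first draw the total is 14.
P = (4/13)·(9/14) + (9/13)·(4/14) = 36/91 ≈ 0.3956.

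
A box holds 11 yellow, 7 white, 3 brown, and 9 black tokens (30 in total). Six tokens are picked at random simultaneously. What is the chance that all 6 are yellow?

Unordered draws without replacement: count favorable combinations over C(30,6).
Favorable = C(11,6) · C(7,0) · C(3,0) · C(9,0) = 462; total = C(30,6) = 593775.
P = 462/593775 = 22/28275 ≈ 0.0008.

22/28275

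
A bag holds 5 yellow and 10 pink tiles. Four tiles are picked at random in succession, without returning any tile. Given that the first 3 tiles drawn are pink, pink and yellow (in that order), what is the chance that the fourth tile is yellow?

1/3

After removing 1 yellow, 2 pink, the bag has 4 yellow out of 12 remaining.
P(fourth is yellow | given) = 4/12 = 1/3 ≈ 0.3333.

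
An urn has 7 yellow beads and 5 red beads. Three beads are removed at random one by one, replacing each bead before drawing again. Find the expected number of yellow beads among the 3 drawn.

By linearity of expectation, E[X] = Σ P(draw i is yellow); each independent draw has P(yellow) = 7/12.
E[X] = 3 · 7/12 = 7/4 ≈ 1.7500.

7/4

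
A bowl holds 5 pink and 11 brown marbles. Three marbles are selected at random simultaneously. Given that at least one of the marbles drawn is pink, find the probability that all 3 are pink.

P(all 3 pink) = C(5,3)/C(16,3) = 1/56; P(at least one pink) = 1 − C(11,3)/C(16,3) = 79/112.
Since 'all 3 pink' ⊆ 'at least one pink', P(all 3 | at least one) = 1/56 / 79/112 = 2/79 ≈ 0.0253.

2/79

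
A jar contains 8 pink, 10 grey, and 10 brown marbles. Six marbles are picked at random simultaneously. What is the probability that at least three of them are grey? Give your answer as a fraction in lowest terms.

11233/31395

Sum the hypergeometric tail for j = 3,…,6 grey marbles.
Favorable = C(10,3)·C(18,3) + C(10,4)·C(18,2) + C(10,5)·C(18,1) + C(10,6)·C(18,0) = 134796; total = C(28,6) = 376740.
P = 134796/376740 = 11233/31395 ≈ 0.3578.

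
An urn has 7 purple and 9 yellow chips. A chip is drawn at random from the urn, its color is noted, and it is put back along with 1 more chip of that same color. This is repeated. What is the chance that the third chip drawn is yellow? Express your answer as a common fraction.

9/16

Sum over the four possibilities for the first two draws (yellow/not-yellow each), tracking how the yellow count and total change by +1 per draw.
P(third is yellow) = 9/16 ≈ 0.5625. (In a Pólya urn every draw has the same marginal probability 9/16.)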